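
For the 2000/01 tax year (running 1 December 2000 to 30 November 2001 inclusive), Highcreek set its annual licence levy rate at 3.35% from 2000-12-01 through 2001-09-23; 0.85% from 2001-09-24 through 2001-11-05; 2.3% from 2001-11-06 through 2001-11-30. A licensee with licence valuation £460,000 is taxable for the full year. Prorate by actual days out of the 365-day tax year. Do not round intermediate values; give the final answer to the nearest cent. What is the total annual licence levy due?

2000-12-01 to 2001-09-23: 297 days at 3.35% → £460,000 × 3.35% × 297/365 = £12,539.0959
2001-09-24 to 2001-11-05: 43 days at 0.85% → £460,000 × 0.85% × 43/365 = £460.6301
2001-11-06 to 2001-11-30: 25 days at 2.3% → £460,000 × 2.3% × 25/365 = £724.6575
Total = £13,724.3836

£13,724.38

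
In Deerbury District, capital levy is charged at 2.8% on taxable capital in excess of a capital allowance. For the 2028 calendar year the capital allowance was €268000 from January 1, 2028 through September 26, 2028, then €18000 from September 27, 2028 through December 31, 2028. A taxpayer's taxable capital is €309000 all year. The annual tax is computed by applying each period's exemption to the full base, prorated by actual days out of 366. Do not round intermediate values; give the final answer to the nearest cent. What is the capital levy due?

€2984.07

January 1 – September 26, 2028: 270 days, exemption €268000 → (€309000 − €268000) × 2.8% × 270/366 = €846.8852
September 27 – December 31, 2028: 96 days, exemption €18000 → (€309000 − €18000) × 2.8% × 96/366 = €2137.1803
Total = €2984.0656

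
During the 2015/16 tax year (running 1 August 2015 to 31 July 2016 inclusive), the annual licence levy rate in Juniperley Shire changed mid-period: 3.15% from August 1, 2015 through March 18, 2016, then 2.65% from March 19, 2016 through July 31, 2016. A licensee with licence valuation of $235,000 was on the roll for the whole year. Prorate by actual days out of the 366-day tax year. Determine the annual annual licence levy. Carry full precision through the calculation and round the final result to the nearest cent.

August 1, 2015 – March 18, 2016: 231 days at 3.15% → $235,000 × 3.15% × 231/366 = $4,672.0697
March 19 – July 31, 2016: 135 days at 2.65% → $235,000 × 2.65% × 135/366 = $2,297.0287
Total = $6,969.0984

$6,969.10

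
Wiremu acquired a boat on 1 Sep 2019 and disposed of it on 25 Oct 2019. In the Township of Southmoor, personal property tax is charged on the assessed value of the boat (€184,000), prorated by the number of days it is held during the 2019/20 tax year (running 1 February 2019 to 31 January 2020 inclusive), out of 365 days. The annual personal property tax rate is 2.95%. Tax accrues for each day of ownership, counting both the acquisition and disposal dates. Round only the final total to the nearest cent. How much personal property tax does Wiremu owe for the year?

Days held (1 Sep – 25 Oct 2019): 55 out of 365
Tax = €184,000 × 2.95% × 55/365 = €817.9178

€817.92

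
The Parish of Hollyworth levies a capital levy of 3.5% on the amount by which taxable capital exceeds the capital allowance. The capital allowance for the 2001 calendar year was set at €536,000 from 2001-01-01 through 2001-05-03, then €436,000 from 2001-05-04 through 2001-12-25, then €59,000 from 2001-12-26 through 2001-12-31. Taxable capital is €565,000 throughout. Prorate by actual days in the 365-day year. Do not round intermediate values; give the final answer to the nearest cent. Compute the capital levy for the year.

€3,552.45

2001-01-01 to 2001-05-03: 123 days, exemption €536,000 → (€565,000 − €536,000) × 3.5% × 123/365 = €342.0411
2001-05-04 to 2001-12-25: 236 days, exemption €436,000 → (€565,000 − €436,000) × 3.5% × 236/365 = €2,919.2877
2001-12-26 to 2001-12-31: 6 days, exemption €59,000 → (€565,000 − €59,000) × 3.5% × 6/365 = €291.1233
Total = €3,552.4521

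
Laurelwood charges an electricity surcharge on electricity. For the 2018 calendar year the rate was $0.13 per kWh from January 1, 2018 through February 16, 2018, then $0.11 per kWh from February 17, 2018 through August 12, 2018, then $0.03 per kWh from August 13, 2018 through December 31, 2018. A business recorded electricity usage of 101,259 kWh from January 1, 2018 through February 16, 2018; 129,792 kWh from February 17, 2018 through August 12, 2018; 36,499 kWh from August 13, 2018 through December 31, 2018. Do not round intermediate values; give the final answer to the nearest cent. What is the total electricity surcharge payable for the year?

January 1 – February 16, 2018: 101,259 kWh at $0.13/kWh → $13,163.67
February 17 – August 12, 2018: 129,792 kWh at $0.11/kWh → $14,277.12
August 13 – December 31, 2018: 36,499 kWh at $0.03/kWh → $1,094.97

$28,535.76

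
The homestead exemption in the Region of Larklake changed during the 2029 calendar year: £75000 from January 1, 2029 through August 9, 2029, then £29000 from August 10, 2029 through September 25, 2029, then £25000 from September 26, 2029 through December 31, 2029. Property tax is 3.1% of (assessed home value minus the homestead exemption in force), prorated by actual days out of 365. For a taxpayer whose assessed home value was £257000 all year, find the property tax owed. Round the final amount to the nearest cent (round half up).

£6237.54

January 1 – August 9, 2029: 221 days, exemption £75000 → (£257000 − £75000) × 3.1% × 221/365 = £3416.1151
August 10 – September 25, 2029: 47 days, exemption £29000 → (£257000 − £29000) × 3.1% × 47/365 = £910.1260
September 26 – December 31, 2029: 97 days, exemption £25000 → (£257000 − £25000) × 3.1% × 97/365 = £1911.2986
Total = £6237.5397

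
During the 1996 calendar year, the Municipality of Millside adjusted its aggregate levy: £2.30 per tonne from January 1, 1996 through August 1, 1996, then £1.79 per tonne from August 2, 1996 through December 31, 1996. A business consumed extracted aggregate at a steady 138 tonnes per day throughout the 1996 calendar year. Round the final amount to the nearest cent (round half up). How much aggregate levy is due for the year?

£105,470.64

January 1 – August 1, 1996: 214 days × 138 tonnes/day = 29,532 tonnes at £2.30/tonne → £67,923.60
August 2 – December 31, 1996: 152 days × 138 tonnes/day = 20,976 tonnes at £1.79/tonne → £37,547.04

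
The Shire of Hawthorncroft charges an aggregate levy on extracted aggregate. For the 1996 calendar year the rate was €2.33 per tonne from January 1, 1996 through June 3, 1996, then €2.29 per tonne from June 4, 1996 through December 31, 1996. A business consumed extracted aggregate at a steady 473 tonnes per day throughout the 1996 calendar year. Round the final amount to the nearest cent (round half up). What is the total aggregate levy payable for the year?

January 1 – June 3, 1996: 155 days × 473 tonnes/day = 73,315 tonnes at €2.33/tonne → €170,823.95
June 4 – December 31, 1996: 211 days × 473 tonnes/day = 99,803 tonnes at €2.29/tonne → €228,548.87

€399,372.82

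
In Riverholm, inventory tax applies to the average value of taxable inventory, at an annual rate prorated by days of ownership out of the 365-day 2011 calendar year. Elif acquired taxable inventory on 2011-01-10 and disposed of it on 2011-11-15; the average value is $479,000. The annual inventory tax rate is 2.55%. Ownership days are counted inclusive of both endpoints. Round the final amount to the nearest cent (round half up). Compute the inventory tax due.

Days held (2011-01-10 to 2011-11-15): 310 out of 365
Tax = $479,000 × 2.55% × 310/365 = $10,373.9589

$10,373.96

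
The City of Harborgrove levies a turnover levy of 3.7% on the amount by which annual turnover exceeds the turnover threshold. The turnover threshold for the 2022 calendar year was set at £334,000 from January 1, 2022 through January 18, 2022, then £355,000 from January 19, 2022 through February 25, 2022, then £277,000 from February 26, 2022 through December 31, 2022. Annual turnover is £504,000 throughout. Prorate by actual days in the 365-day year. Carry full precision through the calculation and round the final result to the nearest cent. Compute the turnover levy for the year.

January 1 – January 18, 2022: 18 days, exemption £334,000 → (£504,000 − £334,000) × 3.7% × 18/365 = £310.1918
January 19 – February 25, 2022: 38 days, exemption £355,000 → (£504,000 − £355,000) × 3.7% × 38/365 = £573.9562
February 26 – December 31, 2022: 309 days, exemption £277,000 → (£504,000 − £277,000) × 3.7% × 309/365 = £7,110.3863
Total = £7,994.5342

£7,994.53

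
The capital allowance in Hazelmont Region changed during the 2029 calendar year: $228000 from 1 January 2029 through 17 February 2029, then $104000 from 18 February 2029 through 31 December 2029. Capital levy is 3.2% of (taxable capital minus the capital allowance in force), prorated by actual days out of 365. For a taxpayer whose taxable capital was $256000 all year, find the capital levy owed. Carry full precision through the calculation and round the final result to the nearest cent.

$4342.18

1 January – 17 February 2029: 48 days, exemption $228000 → ($256000 − $228000) × 3.2% × 48/365 = $117.8301
18 February – 31 December 2029: 317 days, exemption $104000 → ($256000 − $104000) × 3.2% × 317/365 = $4224.3507
Total = $4342.1808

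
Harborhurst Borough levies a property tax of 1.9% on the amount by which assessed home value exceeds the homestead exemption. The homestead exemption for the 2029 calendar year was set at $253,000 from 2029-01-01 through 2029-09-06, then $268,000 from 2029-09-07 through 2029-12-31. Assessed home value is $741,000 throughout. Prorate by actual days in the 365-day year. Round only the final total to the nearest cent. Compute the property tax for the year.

2029-01-01 to 2029-09-06: 249 days, exemption $253,000 → ($741,000 − $253,000) × 1.9% × 249/365 = $6,325.2822
2029-09-07 to 2029-12-31: 116 days, exemption $268,000 → ($741,000 − $268,000) × 1.9% × 116/365 = $2,856.1425
Total = $9,181.4247

$9,181.42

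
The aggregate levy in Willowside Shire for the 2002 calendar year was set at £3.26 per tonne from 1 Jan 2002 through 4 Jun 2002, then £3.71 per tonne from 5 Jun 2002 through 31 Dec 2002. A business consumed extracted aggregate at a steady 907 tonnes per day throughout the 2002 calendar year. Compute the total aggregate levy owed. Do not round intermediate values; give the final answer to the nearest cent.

£1,164,950.80

1 Jan – 4 Jun 2002: 155 days × 907 tonnes/day = 140,585 tonnes at £3.26/tonne → £458,307.10
5 Jun – 31 Dec 2002: 210 days × 907 tonnes/day = 190,470 tonnes at £3.71/tonne → £706,643.70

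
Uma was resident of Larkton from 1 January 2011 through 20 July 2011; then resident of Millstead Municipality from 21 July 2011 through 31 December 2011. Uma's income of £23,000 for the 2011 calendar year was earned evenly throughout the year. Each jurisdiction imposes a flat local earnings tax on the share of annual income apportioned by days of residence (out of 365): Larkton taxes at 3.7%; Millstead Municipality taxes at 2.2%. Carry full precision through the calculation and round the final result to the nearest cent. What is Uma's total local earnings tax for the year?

£695.99

Larkton, 1 January – 20 July 2011: 201 days → £23,000 × 3.7% × 201/365 = £468.6329
Millstead Municipality, 21 July – 31 December 2011: 164 days → £23,000 × 2.2% × 164/365 = £227.3534
Total = £695.9863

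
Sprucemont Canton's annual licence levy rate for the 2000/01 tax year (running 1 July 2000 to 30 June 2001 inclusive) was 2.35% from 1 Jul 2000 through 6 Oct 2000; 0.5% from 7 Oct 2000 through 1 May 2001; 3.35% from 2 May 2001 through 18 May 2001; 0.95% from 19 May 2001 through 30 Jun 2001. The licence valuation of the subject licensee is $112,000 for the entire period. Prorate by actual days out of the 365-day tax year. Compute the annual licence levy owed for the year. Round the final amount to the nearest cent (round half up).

1 Jul – 6 Oct 2000: 98 days at 2.35% → $112,000 × 2.35% × 98/365 = $706.6740
7 Oct 2000 – 1 May 2001: 207 days at 0.5% → $112,000 × 0.5% × 207/365 = $317.5890
2 May – 18 May 2001: 17 days at 3.35% → $112,000 × 3.35% × 17/365 = $174.7507
19 May – 30 Jun 2001: 43 days at 0.95% → $112,000 × 0.95% × 43/365 = $125.3479
Total = $1,324.3616

$1,324.36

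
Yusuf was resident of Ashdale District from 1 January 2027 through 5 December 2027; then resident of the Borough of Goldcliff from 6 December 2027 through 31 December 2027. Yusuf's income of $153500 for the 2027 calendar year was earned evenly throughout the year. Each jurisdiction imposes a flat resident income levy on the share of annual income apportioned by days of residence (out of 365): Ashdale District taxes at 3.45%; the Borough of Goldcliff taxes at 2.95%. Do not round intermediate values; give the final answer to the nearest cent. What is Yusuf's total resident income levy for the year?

$5241.08

Ashdale District, 1 January – 5 December 2027: 339 days → $153500 × 3.45% × 339/365 = $4918.5185
The Borough of Goldcliff, 6 December – 31 December 2027: 26 days → $153500 × 2.95% × 26/365 = $322.5603
Total = $5241.0788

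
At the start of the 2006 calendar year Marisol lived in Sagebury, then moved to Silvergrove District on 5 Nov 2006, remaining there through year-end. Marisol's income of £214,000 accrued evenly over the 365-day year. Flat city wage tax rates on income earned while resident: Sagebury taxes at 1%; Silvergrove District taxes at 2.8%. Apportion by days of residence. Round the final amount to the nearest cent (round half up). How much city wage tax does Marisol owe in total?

£2,741.55

Sagebury, 1 Jan – 4 Nov 2006: 308 days → £214,000 × 1% × 308/365 = £1,805.8082
Silvergrove District, 5 Nov – 31 Dec 2006: 57 days → £214,000 × 2.8% × 57/365 = £935.7370
Total = £2,741.5452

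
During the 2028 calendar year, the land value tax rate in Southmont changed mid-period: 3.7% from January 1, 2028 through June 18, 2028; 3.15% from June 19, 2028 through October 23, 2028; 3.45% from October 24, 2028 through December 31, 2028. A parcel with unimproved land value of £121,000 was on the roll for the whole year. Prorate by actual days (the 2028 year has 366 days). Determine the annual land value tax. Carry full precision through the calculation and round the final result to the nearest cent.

£4,189.05

January 1 – June 18, 2028: 170 days at 3.7% → £121,000 × 3.7% × 170/366 = £2,079.4809
June 19 – October 23, 2028: 127 days at 3.15% → £121,000 × 3.15% × 127/366 = £1,322.5697
October 24 – December 31, 2028: 69 days at 3.45% → £121,000 × 3.45% × 69/366 = £786.9959
Total = £4,189.0464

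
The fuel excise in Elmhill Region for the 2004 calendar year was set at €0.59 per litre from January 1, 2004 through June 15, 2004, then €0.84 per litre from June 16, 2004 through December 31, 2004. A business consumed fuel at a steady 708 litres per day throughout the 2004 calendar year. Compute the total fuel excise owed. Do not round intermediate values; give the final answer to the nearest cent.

January 1 – June 15, 2004: 167 days × 708 litres/day = 118,236 litres at €0.59/litre → €69,759.24
June 16 – December 31, 2004: 199 days × 708 litres/day = 140,892 litres at €0.84/litre → €118,349.28

€188,108.52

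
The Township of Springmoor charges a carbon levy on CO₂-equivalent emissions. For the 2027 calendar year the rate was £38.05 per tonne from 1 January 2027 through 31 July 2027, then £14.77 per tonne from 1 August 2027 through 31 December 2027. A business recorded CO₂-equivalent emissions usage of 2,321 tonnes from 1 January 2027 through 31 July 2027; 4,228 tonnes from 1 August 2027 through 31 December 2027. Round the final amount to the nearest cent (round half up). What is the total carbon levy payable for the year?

£150,761.61

1 January – 31 July 2027: 2,321 tonnes at £38.05/tonne → £88,314.05
1 August – 31 December 2027: 4,228 tonnes at £14.77/tonne → £62,447.56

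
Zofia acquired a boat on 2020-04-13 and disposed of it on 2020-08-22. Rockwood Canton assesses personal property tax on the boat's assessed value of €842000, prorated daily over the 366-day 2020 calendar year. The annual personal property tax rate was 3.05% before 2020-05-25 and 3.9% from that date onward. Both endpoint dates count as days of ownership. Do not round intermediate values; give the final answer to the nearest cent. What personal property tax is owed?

2020-04-13 to 2020-05-24: 42 days at 3.05% → €842000 × 3.05% × 42/366 = €2947.0000
2020-05-25 to 2020-08-22: 90 days at 3.9% → €842000 × 3.9% × 90/366 = €8074.9180
Total = €11021.9180

€11021.92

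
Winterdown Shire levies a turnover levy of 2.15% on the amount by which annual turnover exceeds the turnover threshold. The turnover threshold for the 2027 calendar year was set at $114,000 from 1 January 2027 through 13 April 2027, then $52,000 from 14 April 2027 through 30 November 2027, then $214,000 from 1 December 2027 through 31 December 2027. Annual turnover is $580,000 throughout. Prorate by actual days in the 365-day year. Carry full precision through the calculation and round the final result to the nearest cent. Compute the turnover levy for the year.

$10,680.02

1 January – 13 April 2027: 103 days, exemption $114,000 → ($580,000 − $114,000) × 2.15% × 103/365 = $2,827.2795
14 April – 30 November 2027: 231 days, exemption $52,000 → ($580,000 − $52,000) × 2.15% × 231/365 = $7,184.4164
1 December – 31 December 2027: 31 days, exemption $214,000 → ($580,000 − $214,000) × 2.15% × 31/365 = $668.3260
Total = $10,680.0219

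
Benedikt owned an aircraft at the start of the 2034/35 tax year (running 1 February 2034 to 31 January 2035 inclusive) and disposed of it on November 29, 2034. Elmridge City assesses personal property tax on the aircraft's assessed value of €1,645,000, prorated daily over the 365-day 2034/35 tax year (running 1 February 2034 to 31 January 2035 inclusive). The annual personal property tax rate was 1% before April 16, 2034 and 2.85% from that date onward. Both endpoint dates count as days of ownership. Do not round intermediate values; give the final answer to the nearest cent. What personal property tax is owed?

February 1 – April 15, 2034: 74 days at 1% → €1,645,000 × 1% × 74/365 = €3,335.0685
April 16 – November 29, 2034: 228 days at 2.85% → €1,645,000 × 2.85% × 228/365 = €29,285.5068
Total = €32,620.5753

€32,620.58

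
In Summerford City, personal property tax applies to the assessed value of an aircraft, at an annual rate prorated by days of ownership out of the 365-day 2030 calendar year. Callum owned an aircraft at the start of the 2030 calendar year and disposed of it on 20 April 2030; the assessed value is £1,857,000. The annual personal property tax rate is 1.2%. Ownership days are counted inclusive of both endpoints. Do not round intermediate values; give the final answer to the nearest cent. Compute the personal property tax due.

£6,715.73

Days held (1 January – 20 April 2030): 110 out of 365
Tax = £1,857,000 × 1.2% × 110/365 = £6,715.7260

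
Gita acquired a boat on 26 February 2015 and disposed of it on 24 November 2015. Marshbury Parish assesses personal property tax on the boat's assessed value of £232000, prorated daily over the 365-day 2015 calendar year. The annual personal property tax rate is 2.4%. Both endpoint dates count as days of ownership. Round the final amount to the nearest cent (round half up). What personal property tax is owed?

Days held (26 February – 24 November 2015): 272 out of 365
Tax = £232000 × 2.4% × 272/365 = £4149.3041

£4149.30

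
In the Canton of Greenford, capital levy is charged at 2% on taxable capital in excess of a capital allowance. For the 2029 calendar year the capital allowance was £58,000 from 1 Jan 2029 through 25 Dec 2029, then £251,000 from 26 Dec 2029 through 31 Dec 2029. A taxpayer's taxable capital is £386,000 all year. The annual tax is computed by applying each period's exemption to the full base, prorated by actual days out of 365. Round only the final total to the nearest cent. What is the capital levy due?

1 Jan – 25 Dec 2029: 359 days, exemption £58,000 → (£386,000 − £58,000) × 2% × 359/365 = £6,452.1644
26 Dec – 31 Dec 2029: 6 days, exemption £251,000 → (£386,000 − £251,000) × 2% × 6/365 = £44.3836
Total = £6,496.5479

£6,496.55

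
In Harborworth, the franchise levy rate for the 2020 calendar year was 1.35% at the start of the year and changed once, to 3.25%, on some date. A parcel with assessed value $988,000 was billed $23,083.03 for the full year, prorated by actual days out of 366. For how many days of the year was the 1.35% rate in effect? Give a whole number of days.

Let d = days at the first rate; then 366 − d days at the second rate.
$988,000 × [1.35%·d + 3.25%·(366−d)] / 366 = $23,083.03
Solving gives d = 176, so the new rate took effect on 25 June 2020.

176 days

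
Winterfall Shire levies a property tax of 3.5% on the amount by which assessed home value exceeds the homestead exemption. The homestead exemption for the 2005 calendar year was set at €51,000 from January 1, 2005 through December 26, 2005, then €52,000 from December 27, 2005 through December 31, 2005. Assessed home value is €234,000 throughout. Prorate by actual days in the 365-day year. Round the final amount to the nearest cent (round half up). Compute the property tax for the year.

€6,404.52

January 1 – December 26, 2005: 360 days, exemption €51,000 → (€234,000 − €51,000) × 3.5% × 360/365 = €6,317.2603
December 27 – December 31, 2005: 5 days, exemption €52,000 → (€234,000 − €52,000) × 3.5% × 5/365 = €87.2603
Total = €6,404.5205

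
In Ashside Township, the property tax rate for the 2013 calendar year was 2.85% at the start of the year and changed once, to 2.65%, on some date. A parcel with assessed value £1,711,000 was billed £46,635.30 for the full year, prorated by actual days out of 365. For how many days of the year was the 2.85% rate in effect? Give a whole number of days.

Let d = days at the first rate; then 365 − d days at the second rate.
£1,711,000 × [2.85%·d + 2.65%·(365−d)] / 365 = £46,635.30
Solving gives d = 138, so the new rate took effect on 19 May 2013.

138 days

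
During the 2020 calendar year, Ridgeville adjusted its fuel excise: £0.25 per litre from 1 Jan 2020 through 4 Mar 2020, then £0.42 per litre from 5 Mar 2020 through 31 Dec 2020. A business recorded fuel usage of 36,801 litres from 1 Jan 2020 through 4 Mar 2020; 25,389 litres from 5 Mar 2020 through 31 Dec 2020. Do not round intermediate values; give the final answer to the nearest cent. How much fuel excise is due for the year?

£19,863.63

1 Jan – 4 Mar 2020: 36,801 litres at £0.25/litre → £9,200.25
5 Mar – 31 Dec 2020: 25,389 litres at £0.42/litre → £10,663.38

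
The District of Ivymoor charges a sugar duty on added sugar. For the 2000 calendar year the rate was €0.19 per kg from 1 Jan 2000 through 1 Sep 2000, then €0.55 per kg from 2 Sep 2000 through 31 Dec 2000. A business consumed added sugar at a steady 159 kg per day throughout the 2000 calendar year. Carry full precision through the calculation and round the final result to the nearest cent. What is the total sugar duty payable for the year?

€17,982.90

1 Jan – 1 Sep 2000: 245 days × 159 kg/day = 38,955 kg at €0.19/kg → €7,401.45
2 Sep – 31 Dec 2000: 121 days × 159 kg/day = 19,239 kg at €0.55/kg → €10,581.45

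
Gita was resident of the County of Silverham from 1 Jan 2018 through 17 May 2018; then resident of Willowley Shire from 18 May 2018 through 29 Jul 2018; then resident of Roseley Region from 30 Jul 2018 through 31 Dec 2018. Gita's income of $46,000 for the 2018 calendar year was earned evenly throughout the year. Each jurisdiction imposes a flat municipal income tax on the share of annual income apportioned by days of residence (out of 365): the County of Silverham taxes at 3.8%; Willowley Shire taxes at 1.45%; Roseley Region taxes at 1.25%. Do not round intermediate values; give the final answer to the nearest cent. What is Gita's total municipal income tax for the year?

The County of Silverham, 1 Jan – 17 May 2018: 137 days → $46,000 × 3.8% × 137/365 = $656.0986
Willowley Shire, 18 May – 29 Jul 2018: 73 days → $46,000 × 1.45% × 73/365 = $133.4000
Roseley Region, 30 Jul – 31 Dec 2018: 155 days → $46,000 × 1.25% × 155/365 = $244.1781
Total = $1,033.6767

$1,033.68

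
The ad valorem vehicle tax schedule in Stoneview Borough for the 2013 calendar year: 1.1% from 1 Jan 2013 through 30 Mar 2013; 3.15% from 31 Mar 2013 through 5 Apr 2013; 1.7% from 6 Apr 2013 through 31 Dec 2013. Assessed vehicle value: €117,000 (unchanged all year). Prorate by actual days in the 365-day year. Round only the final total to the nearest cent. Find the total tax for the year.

€1,845.72

1 Jan – 30 Mar 2013: 89 days at 1.1% → €117,000 × 1.1% × 89/365 = €313.8164
31 Mar – 5 Apr 2013: 6 days at 3.15% → €117,000 × 3.15% × 6/365 = €60.5836
6 Apr – 31 Dec 2013: 270 days at 1.7% → €117,000 × 1.7% × 270/365 = €1,471.3151
Total = €1,845.7151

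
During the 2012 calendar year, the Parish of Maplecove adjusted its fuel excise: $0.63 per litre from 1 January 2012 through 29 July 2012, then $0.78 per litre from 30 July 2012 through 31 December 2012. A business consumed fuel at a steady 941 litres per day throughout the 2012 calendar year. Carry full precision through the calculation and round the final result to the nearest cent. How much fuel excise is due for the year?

1 January – 29 July 2012: 211 days × 941 litres/day = 198,551 litres at $0.63/litre → $125,087.13
30 July – 31 December 2012: 155 days × 941 litres/day = 145,855 litres at $0.78/litre → $113,766.90

$238,854.03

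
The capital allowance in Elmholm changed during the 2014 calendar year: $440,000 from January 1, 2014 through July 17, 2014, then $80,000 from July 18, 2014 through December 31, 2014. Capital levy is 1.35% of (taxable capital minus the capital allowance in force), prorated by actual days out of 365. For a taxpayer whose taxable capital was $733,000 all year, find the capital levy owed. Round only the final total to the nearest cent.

January 1 – July 17, 2014: 198 days, exemption $440,000 → ($733,000 − $440,000) × 1.35% × 198/365 = $2,145.7233
July 18 – December 31, 2014: 167 days, exemption $80,000 → ($733,000 − $80,000) × 1.35% × 167/365 = $4,033.3932
Total = $6,179.1164

$6,179.12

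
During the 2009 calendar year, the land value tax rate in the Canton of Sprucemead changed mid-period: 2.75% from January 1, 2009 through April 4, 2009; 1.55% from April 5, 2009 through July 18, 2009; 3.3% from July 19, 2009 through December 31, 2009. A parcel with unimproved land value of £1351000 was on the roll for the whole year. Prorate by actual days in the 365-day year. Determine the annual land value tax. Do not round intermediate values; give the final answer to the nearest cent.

January 1 – April 4, 2009: 94 days at 2.75% → £1351000 × 2.75% × 94/365 = £9568.0411
April 5 – July 18, 2009: 105 days at 1.55% → £1351000 × 1.55% × 105/365 = £6023.9795
July 19 – December 31, 2009: 166 days at 3.3% → £1351000 × 3.3% × 166/365 = £20276.1041
Total = £35868.1247

£35868.12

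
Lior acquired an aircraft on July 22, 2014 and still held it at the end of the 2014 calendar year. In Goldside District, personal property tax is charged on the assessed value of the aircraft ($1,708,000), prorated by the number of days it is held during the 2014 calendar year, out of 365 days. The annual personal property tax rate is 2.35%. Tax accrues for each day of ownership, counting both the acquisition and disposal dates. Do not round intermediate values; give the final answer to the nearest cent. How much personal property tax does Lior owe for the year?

$17,924.64

Days held (July 22 – December 31, 2014): 163 out of 365
Tax = $1,708,000 × 2.35% × 163/365 = $17,924.6411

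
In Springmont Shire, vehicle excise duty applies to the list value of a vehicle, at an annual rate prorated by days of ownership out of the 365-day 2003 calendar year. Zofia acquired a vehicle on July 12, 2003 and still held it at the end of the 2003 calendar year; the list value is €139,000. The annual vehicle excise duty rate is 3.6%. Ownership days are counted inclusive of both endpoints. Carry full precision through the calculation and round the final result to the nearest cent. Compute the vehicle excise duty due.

€2,371.76

Days held (July 12 – December 31, 2003): 173 out of 365
Tax = €139,000 × 3.6% × 173/365 = €2,371.7589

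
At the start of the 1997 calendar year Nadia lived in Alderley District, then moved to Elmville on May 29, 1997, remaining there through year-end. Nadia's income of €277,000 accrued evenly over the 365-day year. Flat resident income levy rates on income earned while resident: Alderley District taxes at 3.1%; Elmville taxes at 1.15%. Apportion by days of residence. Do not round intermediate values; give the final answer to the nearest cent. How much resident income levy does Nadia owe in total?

€5,375.70

Alderley District, January 1 – May 28, 1997: 148 days → €277,000 × 3.1% × 148/365 = €3,481.8521
Elmville, May 29 – December 31, 1997: 217 days → €277,000 × 1.15% × 217/365 = €1,893.8452
Total = €5,375.6973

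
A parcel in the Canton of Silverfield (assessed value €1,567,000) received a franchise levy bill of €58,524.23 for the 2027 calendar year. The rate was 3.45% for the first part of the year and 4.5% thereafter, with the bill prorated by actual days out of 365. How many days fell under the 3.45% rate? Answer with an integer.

266 days

Let d = days at the first rate; then 365 − d days at the second rate.
€1,567,000 × [3.45%·d + 4.5%·(365−d)] / 365 = €58,524.23
Solving gives d = 266, so the new rate took effect on 24 September 2027.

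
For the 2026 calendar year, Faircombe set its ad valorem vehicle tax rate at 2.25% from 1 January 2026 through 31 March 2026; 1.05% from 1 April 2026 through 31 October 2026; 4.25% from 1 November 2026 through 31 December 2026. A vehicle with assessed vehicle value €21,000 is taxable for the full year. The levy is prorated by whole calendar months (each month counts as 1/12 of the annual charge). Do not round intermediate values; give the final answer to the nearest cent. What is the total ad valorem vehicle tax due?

€395.50

1 January – 31 March 2026: 3 months at 2.25% → €21,000 × 2.25% × 3/12 = €118.1250
1 April – 31 October 2026: 7 months at 1.05% → €21,000 × 1.05% × 7/12 = €128.6250
1 November – 31 December 2026: 2 months at 4.25% → €21,000 × 4.25% × 2/12 = €148.7500
Total = €395.5000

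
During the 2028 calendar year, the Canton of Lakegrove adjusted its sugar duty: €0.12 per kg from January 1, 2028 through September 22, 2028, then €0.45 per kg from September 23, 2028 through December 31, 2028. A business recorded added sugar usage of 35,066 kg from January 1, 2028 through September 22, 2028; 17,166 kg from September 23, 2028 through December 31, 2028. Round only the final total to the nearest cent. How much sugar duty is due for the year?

January 1 – September 22, 2028: 35,066 kg at €0.12/kg → €4,207.92
September 23 – December 31, 2028: 17,166 kg at €0.45/kg → €7,724.70

€11,932.62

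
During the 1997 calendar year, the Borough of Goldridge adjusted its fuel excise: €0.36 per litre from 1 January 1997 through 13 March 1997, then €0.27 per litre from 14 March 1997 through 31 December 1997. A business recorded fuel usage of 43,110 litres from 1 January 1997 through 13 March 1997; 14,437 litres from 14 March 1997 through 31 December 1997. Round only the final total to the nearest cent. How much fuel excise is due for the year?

€19,417.59

1 January – 13 March 1997: 43,110 litres at €0.36/litre → €15,519.60
14 March – 31 December 1997: 14,437 litres at €0.27/litre → €3,897.99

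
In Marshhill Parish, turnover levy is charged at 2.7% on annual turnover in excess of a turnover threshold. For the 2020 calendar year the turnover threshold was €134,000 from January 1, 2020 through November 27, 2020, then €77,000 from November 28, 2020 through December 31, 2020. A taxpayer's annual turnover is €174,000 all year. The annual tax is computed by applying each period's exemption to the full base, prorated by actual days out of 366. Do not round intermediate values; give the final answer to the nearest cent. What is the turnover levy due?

January 1 – November 27, 2020: 332 days, exemption €134,000 → (€174,000 − €134,000) × 2.7% × 332/366 = €979.6721
November 28 – December 31, 2020: 34 days, exemption €77,000 → (€174,000 − €77,000) × 2.7% × 34/366 = €243.2951
Total = €1,222.9672

€1,222.97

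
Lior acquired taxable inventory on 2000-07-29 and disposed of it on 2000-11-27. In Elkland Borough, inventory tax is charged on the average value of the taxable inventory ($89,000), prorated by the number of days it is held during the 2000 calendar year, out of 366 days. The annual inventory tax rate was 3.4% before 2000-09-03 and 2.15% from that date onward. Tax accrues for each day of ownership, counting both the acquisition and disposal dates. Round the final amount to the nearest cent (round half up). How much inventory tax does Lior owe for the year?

2000-07-29 to 2000-09-02: 36 days at 3.4% → $89,000 × 3.4% × 36/366 = $297.6393
2000-09-03 to 2000-11-27: 86 days at 2.15% → $89,000 × 2.15% × 86/366 = $449.6202
Total = $747.2596

$747.26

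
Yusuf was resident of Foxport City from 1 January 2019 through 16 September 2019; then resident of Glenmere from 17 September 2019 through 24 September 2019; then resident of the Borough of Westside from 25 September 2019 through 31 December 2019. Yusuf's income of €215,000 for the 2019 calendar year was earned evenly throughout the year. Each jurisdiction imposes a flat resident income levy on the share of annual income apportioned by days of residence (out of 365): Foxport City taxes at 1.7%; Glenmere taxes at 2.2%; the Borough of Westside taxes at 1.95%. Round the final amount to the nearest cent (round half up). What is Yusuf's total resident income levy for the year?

€3,822.88

Foxport City, 1 January – 16 September 2019: 259 days → €215,000 × 1.7% × 259/365 = €2,593.5479
Glenmere, 17 September – 24 September 2019: 8 days → €215,000 × 2.2% × 8/365 = €103.6712
The Borough of Westside, 25 September – 31 December 2019: 98 days → €215,000 × 1.95% × 98/365 = €1,125.6575
Total = €3,822.8767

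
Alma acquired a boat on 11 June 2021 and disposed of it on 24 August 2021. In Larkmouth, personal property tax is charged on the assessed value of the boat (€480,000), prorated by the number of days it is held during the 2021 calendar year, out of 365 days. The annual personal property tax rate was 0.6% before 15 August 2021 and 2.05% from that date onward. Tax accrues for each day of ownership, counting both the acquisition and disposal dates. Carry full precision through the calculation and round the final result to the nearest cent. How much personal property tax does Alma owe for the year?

€782.47

11 June – 14 August 2021: 65 days at 0.6% → €480,000 × 0.6% × 65/365 = €512.8767
15 August – 24 August 2021: 10 days at 2.05% → €480,000 × 2.05% × 10/365 = €269.5890
Total = €782.4658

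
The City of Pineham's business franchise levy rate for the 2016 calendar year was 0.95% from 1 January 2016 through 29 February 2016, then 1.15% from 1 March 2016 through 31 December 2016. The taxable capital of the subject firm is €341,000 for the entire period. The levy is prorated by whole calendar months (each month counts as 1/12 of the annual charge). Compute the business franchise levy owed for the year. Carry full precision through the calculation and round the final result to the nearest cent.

€3,807.83

1 January – 29 February 2016: 2 months at 0.95% → €341,000 × 0.95% × 2/12 = €539.9167
1 March – 31 December 2016: 10 months at 1.15% → €341,000 × 1.15% × 10/12 = €3,267.9167
Total = €3,807.8333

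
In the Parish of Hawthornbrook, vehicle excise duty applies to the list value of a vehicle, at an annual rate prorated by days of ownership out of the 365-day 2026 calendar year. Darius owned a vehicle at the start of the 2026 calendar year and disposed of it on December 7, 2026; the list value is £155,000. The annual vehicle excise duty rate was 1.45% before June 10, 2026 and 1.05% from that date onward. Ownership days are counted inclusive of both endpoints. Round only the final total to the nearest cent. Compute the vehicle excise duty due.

January 1 – June 9, 2026: 160 days at 1.45% → £155,000 × 1.45% × 160/365 = £985.2055
June 10 – December 7, 2026: 181 days at 1.05% → £155,000 × 1.05% × 181/365 = £807.0616
Total = £1,792.2671

£1,792.27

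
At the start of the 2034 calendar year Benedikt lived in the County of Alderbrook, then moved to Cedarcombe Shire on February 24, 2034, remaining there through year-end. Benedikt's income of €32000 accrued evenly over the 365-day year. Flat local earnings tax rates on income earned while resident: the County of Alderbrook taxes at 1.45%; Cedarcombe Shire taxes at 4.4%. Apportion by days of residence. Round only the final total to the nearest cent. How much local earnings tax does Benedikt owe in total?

€1268.34

The County of Alderbrook, January 1 – February 23, 2034: 54 days → €32000 × 1.45% × 54/365 = €68.6466
Cedarcombe Shire, February 24 – December 31, 2034: 311 days → €32000 × 4.4% × 311/365 = €1199.6932
Total = €1268.3397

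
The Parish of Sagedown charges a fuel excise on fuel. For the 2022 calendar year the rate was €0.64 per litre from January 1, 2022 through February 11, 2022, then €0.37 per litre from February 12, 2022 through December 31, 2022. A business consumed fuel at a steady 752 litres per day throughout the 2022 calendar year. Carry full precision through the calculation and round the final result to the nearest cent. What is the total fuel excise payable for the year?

January 1 – February 11, 2022: 42 days × 752 litres/day = 31,584 litres at €0.64/litre → €20,213.76
February 12 – December 31, 2022: 323 days × 752 litres/day = 242,896 litres at €0.37/litre → €89,871.52

€110,085.28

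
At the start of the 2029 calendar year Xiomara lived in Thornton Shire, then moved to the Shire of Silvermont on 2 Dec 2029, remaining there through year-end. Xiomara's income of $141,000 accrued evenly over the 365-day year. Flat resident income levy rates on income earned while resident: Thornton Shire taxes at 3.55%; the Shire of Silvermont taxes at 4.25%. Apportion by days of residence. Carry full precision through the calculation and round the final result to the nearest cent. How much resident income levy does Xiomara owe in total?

Thornton Shire, 1 Jan – 1 Dec 2029: 335 days → $141,000 × 3.55% × 335/365 = $4,594.0890
The Shire of Silvermont, 2 Dec – 31 Dec 2029: 30 days → $141,000 × 4.25% × 30/365 = $492.5342
Total = $5,086.6233

$5,086.62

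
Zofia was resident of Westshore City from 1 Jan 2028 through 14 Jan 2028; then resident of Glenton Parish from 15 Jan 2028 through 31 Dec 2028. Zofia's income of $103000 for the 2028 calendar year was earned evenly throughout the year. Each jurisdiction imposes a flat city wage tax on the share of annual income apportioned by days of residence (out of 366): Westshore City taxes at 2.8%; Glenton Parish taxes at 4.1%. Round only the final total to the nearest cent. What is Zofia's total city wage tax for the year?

Westshore City, 1 Jan – 14 Jan 2028: 14 days → $103000 × 2.8% × 14/366 = $110.3169
Glenton Parish, 15 Jan – 31 Dec 2028: 352 days → $103000 × 4.1% × 352/366 = $4061.4645
Total = $4171.7814

$4171.78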